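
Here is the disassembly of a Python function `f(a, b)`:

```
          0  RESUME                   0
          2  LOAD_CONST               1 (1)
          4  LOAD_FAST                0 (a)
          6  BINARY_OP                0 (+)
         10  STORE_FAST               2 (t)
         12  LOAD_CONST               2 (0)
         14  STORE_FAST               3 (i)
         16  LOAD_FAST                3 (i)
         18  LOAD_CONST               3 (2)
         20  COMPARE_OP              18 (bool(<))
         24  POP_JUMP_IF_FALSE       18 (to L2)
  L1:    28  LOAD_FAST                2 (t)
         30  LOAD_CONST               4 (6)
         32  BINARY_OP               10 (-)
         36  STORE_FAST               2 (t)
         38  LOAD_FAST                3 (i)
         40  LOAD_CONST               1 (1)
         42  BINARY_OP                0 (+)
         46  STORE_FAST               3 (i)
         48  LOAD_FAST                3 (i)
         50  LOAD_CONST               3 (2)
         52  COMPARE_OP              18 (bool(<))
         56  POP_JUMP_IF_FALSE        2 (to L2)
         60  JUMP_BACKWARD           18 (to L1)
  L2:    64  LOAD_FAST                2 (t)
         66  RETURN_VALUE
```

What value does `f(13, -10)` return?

2

LOAD_CONST → push 1. Stack: [1]
LOAD_FAST a → push 13. Stack: [1, 13]
BINARY_OP + → 1 + 13 = 14. Stack: [14]
STORE_FAST t → t=14. Stack: []
LOAD_CONST → push 0. Stack: [0]
STORE_FAST i → i=0. Stack: []
LOAD_FAST i → push 0. Stack: [0]
LOAD_CONST → push 2. Stack: [0, 2]
COMPARE_OP bool(<) → 0 vs 2 = True. Stack: [True]
POP_JUMP_IF_FALSE → pop True; no jump. Stack: []
LOAD_FAST t → push 14. Stack: [14]
LOAD_CONST → push 6. Stack: [14, 6]
BINARY_OP - → 14 - 6 = 8. Stack: [8]
STORE_FAST t → t=8. Stack: []
LOAD_FAST i → push 0. Stack: [0]
LOAD_CONST → push 1. Stack: [0, 1]
BINARY_OP + → 0 + 1 = 1. Stack: [1]
STORE_FAST i → i=1. Stack: []
LOAD_FAST i → push 1. Stack: [1]
LOAD_CONST → push 2. Stack: [1, 2]
COMPARE_OP bool(<) → 1 vs 2 = True. Stack: [True]
POP_JUMP_IF_FALSE → pop True; no jump. Stack: []
LOAD_FAST t → push 8. Stack: [8]
LOAD_CONST → push 6. Stack: [8, 6]
BINARY_OP - → 8 - 6 = 2. Stack: [2]
STORE_FAST t → t=2. Stack: []
LOAD_FAST i → push 1. Stack: [1]
LOAD_CONST → push 1. Stack: [1, 1]
BINARY_OP + → 1 + 1 = 2. Stack: [2]
STORE_FAST i → i=2. Stack: []
LOAD_FAST i → push 2. Stack: [2]
LOAD_CONST → push 2. Stack: [2, 2]
COMPARE_OP bool(<) → 2 vs 2 = False. Stack: [False]
POP_JUMP_IF_FALSE → pop False; jump. Stack: []
LOAD_FAST t → push 2. Stack: [2]
RETURN_VALUE → return 2.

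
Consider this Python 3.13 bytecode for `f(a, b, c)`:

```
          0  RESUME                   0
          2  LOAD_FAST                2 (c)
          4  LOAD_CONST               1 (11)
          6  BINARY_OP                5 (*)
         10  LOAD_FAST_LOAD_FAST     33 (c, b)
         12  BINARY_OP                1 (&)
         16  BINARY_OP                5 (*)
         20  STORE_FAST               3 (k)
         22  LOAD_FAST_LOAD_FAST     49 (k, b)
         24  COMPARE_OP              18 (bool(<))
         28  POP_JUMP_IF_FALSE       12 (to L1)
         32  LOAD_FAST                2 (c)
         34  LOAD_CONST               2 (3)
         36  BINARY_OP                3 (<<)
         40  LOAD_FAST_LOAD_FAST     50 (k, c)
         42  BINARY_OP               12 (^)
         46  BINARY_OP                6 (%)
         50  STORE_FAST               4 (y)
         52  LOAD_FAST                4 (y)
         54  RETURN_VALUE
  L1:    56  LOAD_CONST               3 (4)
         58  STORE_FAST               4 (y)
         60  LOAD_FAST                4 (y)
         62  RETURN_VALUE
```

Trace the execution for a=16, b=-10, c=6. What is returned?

LOAD_FAST c → push 6. Stack: [6]
LOAD_CONST → push 11. Stack: [6, 11]
BINARY_OP * → 6 * 11 = 66. Stack: [66]
LOAD_FAST_LOAD_FAST c,b → push 6,-10. Stack: [66, 6, -10]
BINARY_OP & → 6 & -10 = 6. Stack: [66, 6]
BINARY_OP * → 66 * 6 = 396. Stack: [396]
STORE_FAST k → k=396. Stack: []
LOAD_FAST_LOAD_FAST k,b → push 396,-10. Stack: [396, -10]
COMPARE_OP bool(<) → 396 vs -10 = False. Stack: [False]
POP_JUMP_IF_FALSE → pop False; jump. Stack: []
LOAD_CONST → push 4. Stack: [4]
STORE_FAST y → y=4. Stack: []
LOAD_FAST y → push 4. Stack: [4]
RETURN_VALUE → return 4.

4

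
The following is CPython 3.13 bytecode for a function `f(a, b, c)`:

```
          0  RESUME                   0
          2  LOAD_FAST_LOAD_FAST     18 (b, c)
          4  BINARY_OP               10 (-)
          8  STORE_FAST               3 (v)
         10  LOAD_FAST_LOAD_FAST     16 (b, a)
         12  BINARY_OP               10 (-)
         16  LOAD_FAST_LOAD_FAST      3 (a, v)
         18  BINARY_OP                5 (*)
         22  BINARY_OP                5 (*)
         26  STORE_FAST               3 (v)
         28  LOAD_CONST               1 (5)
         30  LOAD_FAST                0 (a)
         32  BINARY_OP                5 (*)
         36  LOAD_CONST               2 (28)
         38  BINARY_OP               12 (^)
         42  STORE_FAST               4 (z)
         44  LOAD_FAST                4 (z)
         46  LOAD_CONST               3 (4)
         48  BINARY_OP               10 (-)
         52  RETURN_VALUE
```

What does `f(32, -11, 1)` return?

184

LOAD_FAST_LOAD_FAST b,c → push -11,1. Stack: [-11, 1]
BINARY_OP - → -11 - 1 = -12. Stack: [-12]
STORE_FAST v → v=-12. Stack: []
LOAD_FAST_LOAD_FAST b,a → push -11,32. Stack: [-11, 32]
BINARY_OP - → -11 - 32 = -43. Stack: [-43]
LOAD_FAST_LOAD_FAST a,v → push 32,-12. Stack: [-43, 32, -12]
BINARY_OP * → 32 * -12 = -384. Stack: [-43, -384]
BINARY_OP * → -43 * -384 = 16512. Stack: [16512]
STORE_FAST v → v=16512. Stack: []
LOAD_CONST → push 5. Stack: [5]
LOAD_FAST a → push 32. Stack: [5, 32]
BINARY_OP * → 5 * 32 = 160. Stack: [160]
LOAD_CONST → push 28. Stack: [160, 28]
BINARY_OP ^ → 160 ^ 28 = 188. Stack: [188]
STORE_FAST z → z=188. Stack: []
LOAD_FAST z → push 188. Stack: [188]
LOAD_CONST → push 4. Stack: [188, 4]
BINARY_OP - → 188 - 4 = 184. Stack: [184]
RETURN_VALUE → return 184.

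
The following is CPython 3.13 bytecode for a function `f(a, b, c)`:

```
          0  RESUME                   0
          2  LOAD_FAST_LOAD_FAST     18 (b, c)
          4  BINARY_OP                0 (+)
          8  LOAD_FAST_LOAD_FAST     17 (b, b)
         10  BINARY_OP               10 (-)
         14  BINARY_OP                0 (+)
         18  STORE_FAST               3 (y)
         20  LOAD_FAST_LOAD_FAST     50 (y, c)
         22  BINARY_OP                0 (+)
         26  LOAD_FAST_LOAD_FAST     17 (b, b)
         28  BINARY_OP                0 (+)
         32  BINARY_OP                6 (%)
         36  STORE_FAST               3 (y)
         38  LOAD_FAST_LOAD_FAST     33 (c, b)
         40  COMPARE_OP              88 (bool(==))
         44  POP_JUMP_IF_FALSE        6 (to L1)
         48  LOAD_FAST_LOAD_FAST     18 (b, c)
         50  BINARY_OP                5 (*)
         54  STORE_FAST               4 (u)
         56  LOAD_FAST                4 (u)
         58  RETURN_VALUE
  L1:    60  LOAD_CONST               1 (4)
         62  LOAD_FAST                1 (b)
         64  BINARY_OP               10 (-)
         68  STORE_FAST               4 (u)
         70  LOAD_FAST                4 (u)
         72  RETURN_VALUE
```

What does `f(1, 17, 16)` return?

-13

LOAD_FAST_LOAD_FAST b,c → push 17,16. Stack: [17, 16]
BINARY_OP + → 17 + 16 = 33. Stack: [33]
LOAD_FAST_LOAD_FAST b,b → push 17,17. Stack: [33, 17, 17]
BINARY_OP - → 17 - 17 = 0. Stack: [33, 0]
BINARY_OP + → 33 + 0 = 33. Stack: [33]
STORE_FAST y → y=33. Stack: []
LOAD_FAST_LOAD_FAST y,c → push 33,16. Stack: [33, 16]
BINARY_OP + → 33 + 16 = 49. Stack: [49]
LOAD_FAST_LOAD_FAST b,b → push 17,17. Stack: [49, 17, 17]
BINARY_OP + → 17 + 17 = 34. Stack: [49, 34]
BINARY_OP % → 49 % 34 = 15. Stack: [15]
STORE_FAST y → y=15. Stack: []
LOAD_FAST_LOAD_FAST c,b → push 16,17. Stack: [16, 17]
COMPARE_OP bool(==) → 16 vs 17 = False. Stack: [False]
POP_JUMP_IF_FALSE → pop False; jump. Stack: []
LOAD_CONST → push 4. Stack: [4]
LOAD_FAST b → push 17. Stack: [4, 17]
BINARY_OP - → 4 - 17 = -13. Stack: [-13]
STORE_FAST u → u=-13. Stack: []
LOAD_FAST u → push -13. Stack: [-13]
RETURN_VALUE → return -13.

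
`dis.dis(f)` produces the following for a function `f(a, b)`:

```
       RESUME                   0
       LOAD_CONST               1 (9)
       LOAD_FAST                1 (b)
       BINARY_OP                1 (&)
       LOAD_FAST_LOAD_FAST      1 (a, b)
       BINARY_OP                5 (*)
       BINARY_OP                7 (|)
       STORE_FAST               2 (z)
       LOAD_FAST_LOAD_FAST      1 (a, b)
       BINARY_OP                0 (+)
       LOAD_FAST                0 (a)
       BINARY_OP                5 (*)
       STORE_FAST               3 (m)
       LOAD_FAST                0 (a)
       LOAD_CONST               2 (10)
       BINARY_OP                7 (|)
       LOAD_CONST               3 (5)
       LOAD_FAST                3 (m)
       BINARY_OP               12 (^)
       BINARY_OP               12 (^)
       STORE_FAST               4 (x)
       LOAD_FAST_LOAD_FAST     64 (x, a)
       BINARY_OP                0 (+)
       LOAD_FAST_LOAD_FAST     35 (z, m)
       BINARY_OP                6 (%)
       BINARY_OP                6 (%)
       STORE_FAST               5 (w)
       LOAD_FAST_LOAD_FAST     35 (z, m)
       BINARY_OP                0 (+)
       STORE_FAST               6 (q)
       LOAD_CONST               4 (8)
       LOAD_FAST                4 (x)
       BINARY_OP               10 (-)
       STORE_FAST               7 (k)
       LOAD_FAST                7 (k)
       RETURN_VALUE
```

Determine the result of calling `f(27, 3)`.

-812

LOAD_CONST → push 9. Stack: [9]
LOAD_FAST b → push 3. Stack: [9, 3]
BINARY_OP & → 9 & 3 = 1. Stack: [1]
LOAD_FAST_LOAD_FAST a,b → push 27,3. Stack: [1, 27, 3]
BINARY_OP * → 27 * 3 = 81. Stack: [1, 81]
BINARY_OP | → 1 | 81 = 81. Stack: [81]
STORE_FAST z → z=81. Stack: []
LOAD_FAST_LOAD_FAST a,b → push 27,3. Stack: [27, 3]
BINARY_OP + → 27 + 3 = 30. Stack: [30]
LOAD_FAST a → push 27. Stack: [30, 27]
BINARY_OP * → 30 * 27 = 810. Stack: [810]
STORE_FAST m → m=810. Stack: []
LOAD_FAST a → push 27. Stack: [27]
LOAD_CONST → push 10. Stack: [27, 10]
BINARY_OP | → 27 | 10 = 27. Stack: [27]
LOAD_CONST → push 5. Stack: [27, 5]
LOAD_FAST m → push 810. Stack: [27, 5, 810]
BINARY_OP ^ → 5 ^ 810 = 815. Stack: [27, 815]
BINARY_OP ^ → 27 ^ 815 = 820. Stack: [820]
STORE_FAST x → x=820. Stack: []
LOAD_FAST_LOAD_FAST x,a → push 820,27. Stack: [820, 27]
BINARY_OP + → 820 + 27 = 847. Stack: [847]
LOAD_FAST_LOAD_FAST z,m → push 81,810. Stack: [847, 81, 810]
BINARY_OP % → 81 % 810 = 81. Stack: [847, 81]
BINARY_OP % → 847 % 81 = 37. Stack: [37]
STORE_FAST w → w=37. Stack: []
LOAD_FAST_LOAD_FAST z,m → push 81,810. Stack: [81, 810]
BINARY_OP + → 81 + 810 = 891. Stack: [891]
STORE_FAST q → q=891. Stack: []
LOAD_CONST → push 8. Stack: [8]
LOAD_FAST x → push 820. Stack: [8, 820]
BINARY_OP - → 8 - 820 = -812. Stack: [-812]
STORE_FAST k → k=-812. Stack: []
LOAD_FAST k → push -812. Stack: [-812]
RETURN_VALUE → return -812.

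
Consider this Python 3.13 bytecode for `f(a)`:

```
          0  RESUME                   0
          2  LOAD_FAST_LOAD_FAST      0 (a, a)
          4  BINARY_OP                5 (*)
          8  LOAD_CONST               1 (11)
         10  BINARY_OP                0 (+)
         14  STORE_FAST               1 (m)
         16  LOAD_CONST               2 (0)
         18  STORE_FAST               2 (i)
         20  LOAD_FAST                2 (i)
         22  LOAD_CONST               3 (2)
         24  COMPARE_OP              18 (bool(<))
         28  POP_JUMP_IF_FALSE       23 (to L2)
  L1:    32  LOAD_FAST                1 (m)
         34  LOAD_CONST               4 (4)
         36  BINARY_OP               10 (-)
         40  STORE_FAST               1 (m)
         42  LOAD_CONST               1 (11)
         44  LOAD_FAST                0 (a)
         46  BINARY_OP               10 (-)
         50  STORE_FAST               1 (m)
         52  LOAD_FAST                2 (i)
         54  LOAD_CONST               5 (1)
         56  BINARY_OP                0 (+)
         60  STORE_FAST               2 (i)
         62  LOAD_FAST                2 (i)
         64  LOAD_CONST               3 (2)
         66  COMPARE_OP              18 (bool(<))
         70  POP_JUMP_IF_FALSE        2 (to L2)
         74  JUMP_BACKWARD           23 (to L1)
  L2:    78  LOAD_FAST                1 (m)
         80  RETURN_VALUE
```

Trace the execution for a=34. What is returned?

LOAD_FAST_LOAD_FAST a,a → push 34,34. Stack: [34, 34]
BINARY_OP * → 34 * 34 = 1156. Stack: [1156]
LOAD_CONST → push 11. Stack: [1156, 11]
BINARY_OP + → 1156 + 11 = 1167. Stack: [1167]
STORE_FAST m → m=1167. Stack: []
LOAD_CONST → push 0. Stack: [0]
STORE_FAST i → i=0. Stack: []
LOAD_FAST i → push 0. Stack: [0]
LOAD_CONST → push 2. Stack: [0, 2]
COMPARE_OP bool(<) → 0 vs 2 = True. Stack: [True]
POP_JUMP_IF_FALSE → pop True; no jump. Stack: []
LOAD_FAST m → push 1167. Stack: [1167]
LOAD_CONST → push 4. Stack: [1167, 4]
BINARY_OP - → 1167 - 4 = 1163. Stack: [1163]
STORE_FAST m → m=1163. Stack: []
LOAD_CONST → push 11. Stack: [11]
LOAD_FAST a → push 34. Stack: [11, 34]
BINARY_OP - → 11 - 34 = -23. Stack: [-23]
STORE_FAST m → m=-23. Stack: []
LOAD_FAST i → push 0. Stack: [0]
LOAD_CONST → push 1. Stack: [0, 1]
BINARY_OP + → 0 + 1 = 1. Stack: [1]
STORE_FAST i → i=1. Stack: []
LOAD_FAST i → push 1. Stack: [1]
LOAD_CONST → push 2. Stack: [1, 2]
COMPARE_OP bool(<) → 1 vs 2 = True. Stack: [True]
POP_JUMP_IF_FALSE → pop True; no jump. Stack: []
LOAD_FAST m → push -23. Stack: [-23]
LOAD_CONST → push 4. Stack: [-23, 4]
BINARY_OP - → -23 - 4 = -27. Stack: [-27]
STORE_FAST m → m=-27. Stack: []
LOAD_CONST → push 11. Stack: [11]
LOAD_FAST a → push 34. Stack: [11, 34]
BINARY_OP - → 11 - 34 = -23. Stack: [-23]
STORE_FAST m → m=-23. Stack: []
LOAD_FAST i → push 1. Stack: [1]
LOAD_CONST → push 1. Stack: [1, 1]
BINARY_OP + → 1 + 1 = 2. Stack: [2]
STORE_FAST i → i=2. Stack: []
LOAD_FAST i → push 2. Stack: [2]
LOAD_CONST → push 2. Stack: [2, 2]
COMPARE_OP bool(<) → 2 vs 2 = False. Stack: [False]
POP_JUMP_IF_FALSE → pop False; jump. Stack: []
LOAD_FAST m → push -23. Stack: [-23]
RETURN_VALUE → return -23.

-23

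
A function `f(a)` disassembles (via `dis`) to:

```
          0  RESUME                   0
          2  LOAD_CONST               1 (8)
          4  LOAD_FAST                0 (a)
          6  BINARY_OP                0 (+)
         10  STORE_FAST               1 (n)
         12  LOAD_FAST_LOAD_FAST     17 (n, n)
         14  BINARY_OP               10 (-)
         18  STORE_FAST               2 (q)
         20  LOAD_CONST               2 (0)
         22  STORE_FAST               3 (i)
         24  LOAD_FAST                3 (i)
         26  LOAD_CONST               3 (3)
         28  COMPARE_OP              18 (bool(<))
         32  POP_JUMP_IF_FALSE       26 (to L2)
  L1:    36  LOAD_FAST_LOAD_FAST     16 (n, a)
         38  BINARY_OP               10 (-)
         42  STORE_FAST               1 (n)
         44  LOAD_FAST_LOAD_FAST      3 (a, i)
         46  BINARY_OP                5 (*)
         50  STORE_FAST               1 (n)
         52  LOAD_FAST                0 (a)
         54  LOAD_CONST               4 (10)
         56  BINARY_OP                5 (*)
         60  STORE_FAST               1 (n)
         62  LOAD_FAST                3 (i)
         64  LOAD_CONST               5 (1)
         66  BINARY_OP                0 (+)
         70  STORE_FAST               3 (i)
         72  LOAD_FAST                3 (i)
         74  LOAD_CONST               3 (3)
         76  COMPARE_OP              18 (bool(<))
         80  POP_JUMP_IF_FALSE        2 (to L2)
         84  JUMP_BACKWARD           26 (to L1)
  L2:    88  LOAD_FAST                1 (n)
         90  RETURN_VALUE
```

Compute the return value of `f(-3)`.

-30

LOAD_CONST → push 8
LOAD_FAST a → push -3
BINARY_OP + → 8 + -3 = 5
STORE_FAST n → n=5
LOAD_FAST_LOAD_FAST n,n → push 5,5
BINARY_OP - → 5 - 5 = 0
STORE_FAST q → q=0
LOAD_CONST → push 0
STORE_FAST i → i=0
LOAD_FAST i → push 0
LOAD_CONST → push 3
COMPARE_OP bool(<) → 0 vs 3 = True
POP_JUMP_IF_FALSE → pop True; no jump
LOAD_FAST_LOAD_FAST n,a → push 5,-3
BINARY_OP - → 5 - -3 = 8
STORE_FAST n → n=8
LOAD_FAST_LOAD_FAST a,i → push -3,0
BINARY_OP * → -3 * 0 = 0
STORE_FAST n → n=0
LOAD_FAST a → push -3
LOAD_CONST → push 10
BINARY_OP * → -3 * 10 = -30
STORE_FAST n → n=-30
LOAD_FAST i → push 0
LOAD_CONST → push 1
BINARY_OP + → 0 + 1 = 1
STORE_FAST i → i=1
LOAD_FAST i → push 1
LOAD_CONST → push 3
COMPARE_OP bool(<) → 1 vs 3 = True
POP_JUMP_IF_FALSE → pop True; no jump
LOAD_FAST_LOAD_FAST n,a → push -30,-3
BINARY_OP - → -30 - -3 = -27
STORE_FAST n → n=-27
LOAD_FAST_LOAD_FAST a,i → push -3,1
BINARY_OP * → -3 * 1 = -3
STORE_FAST n → n=-3
LOAD_FAST a → push -3
LOAD_CONST → push 10
BINARY_OP * → -3 * 10 = -30
STORE_FAST n → n=-30
LOAD_FAST i → push 1
LOAD_CONST → push 1
BINARY_OP + → 1 + 1 = 2
STORE_FAST i → i=2
LOAD_FAST i → push 2
LOAD_CONST → push 3
COMPARE_OP bool(<) → 2 vs 3 = True
POP_JUMP_IF_FALSE → pop True; no jump
LOAD_FAST_LOAD_FAST n,a → push -30,-3
BINARY_OP - → -30 - -3 = -27
STORE_FAST n → n=-27
LOAD_FAST_LOAD_FAST a,i → push -3,2
BINARY_OP * → -3 * 2 = -6
STORE_FAST n → n=-6
LOAD_FAST a → push -3
LOAD_CONST → push 10
BINARY_OP * → -3 * 10 = -30
STORE_FAST n → n=-30
LOAD_FAST i → push 2
LOAD_CONST → push 1
BINARY_OP + → 2 + 1 = 3
STORE_FAST i → i=3
LOAD_FAST i → push 3
LOAD_CONST → push 3
COMPARE_OP bool(<) → 3 vs 3 = False
POP_JUMP_IF_FALSE → pop False; jump
LOAD_FAST n → push -30
RETURN_VALUE → return -30.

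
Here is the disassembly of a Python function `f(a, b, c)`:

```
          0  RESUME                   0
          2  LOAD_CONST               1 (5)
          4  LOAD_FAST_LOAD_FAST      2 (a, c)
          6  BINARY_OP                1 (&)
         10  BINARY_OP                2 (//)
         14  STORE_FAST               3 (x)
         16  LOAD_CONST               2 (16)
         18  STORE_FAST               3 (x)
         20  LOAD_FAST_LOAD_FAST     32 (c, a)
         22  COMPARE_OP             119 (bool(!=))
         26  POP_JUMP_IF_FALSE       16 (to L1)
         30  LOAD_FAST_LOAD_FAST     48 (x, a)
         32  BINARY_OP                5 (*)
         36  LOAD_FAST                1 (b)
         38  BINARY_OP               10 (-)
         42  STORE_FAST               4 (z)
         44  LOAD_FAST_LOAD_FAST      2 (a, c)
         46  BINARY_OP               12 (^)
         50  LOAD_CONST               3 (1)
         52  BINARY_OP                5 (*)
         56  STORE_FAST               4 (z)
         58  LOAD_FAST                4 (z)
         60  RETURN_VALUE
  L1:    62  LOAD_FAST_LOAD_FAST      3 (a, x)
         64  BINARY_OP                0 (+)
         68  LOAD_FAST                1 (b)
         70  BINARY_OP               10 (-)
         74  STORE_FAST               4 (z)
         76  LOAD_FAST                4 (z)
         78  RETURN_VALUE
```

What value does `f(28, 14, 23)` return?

11

LOAD_CONST → push 5. Stack: [5]
LOAD_FAST_LOAD_FAST a,c → push 28,23. Stack: [5, 28, 23]
BINARY_OP & → 28 & 23 = 20. Stack: [5, 20]
BINARY_OP // → 5 // 20 = 0. Stack: [0]
STORE_FAST x → x=0. Stack: []
LOAD_CONST → push 16. Stack: [16]
STORE_FAST x → x=16. Stack: []
LOAD_FAST_LOAD_FAST c,a → push 23,28. Stack: [23, 28]
COMPARE_OP bool(!=) → 23 vs 28 = True. Stack: [True]
POP_JUMP_IF_FALSE → pop True; no jump. Stack: []
LOAD_FAST_LOAD_FAST x,a → push 16,28. Stack: [16, 28]
BINARY_OP * → 16 * 28 = 448. Stack: [448]
LOAD_FAST b → push 14. Stack: [448, 14]
BINARY_OP - → 448 - 14 = 434. Stack: [434]
STORE_FAST z → z=434. Stack: []
LOAD_FAST_LOAD_FAST a,c → push 28,23. Stack: [28, 23]
BINARY_OP ^ → 28 ^ 23 = 11. Stack: [11]
LOAD_CONST → push 1. Stack: [11, 1]
BINARY_OP * → 11 * 1 = 11. Stack: [11]
STORE_FAST z → z=11. Stack: []
LOAD_FAST z → push 11. Stack: [11]
RETURN_VALUE → return 11.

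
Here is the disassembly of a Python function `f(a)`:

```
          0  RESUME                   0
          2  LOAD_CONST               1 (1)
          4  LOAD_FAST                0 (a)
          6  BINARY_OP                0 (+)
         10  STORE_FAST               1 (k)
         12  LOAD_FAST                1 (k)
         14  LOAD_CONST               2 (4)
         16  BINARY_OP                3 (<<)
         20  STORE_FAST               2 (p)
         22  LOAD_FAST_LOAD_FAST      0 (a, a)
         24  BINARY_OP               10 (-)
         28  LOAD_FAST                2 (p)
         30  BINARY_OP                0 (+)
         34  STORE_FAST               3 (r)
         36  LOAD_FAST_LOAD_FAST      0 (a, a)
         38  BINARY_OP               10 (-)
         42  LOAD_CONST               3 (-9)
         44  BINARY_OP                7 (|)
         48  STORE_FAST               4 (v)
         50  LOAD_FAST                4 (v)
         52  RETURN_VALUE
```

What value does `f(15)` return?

LOAD_CONST → push 1. Stack: [1]
LOAD_FAST a → push 15. Stack: [1, 15]
BINARY_OP + → 1 + 15 = 16. Stack: [16]
STORE_FAST k → k=16. Stack: []
LOAD_FAST k → push 16. Stack: [16]
LOAD_CONST → push 4. Stack: [16, 4]
BINARY_OP << → 16 << 4 = 256. Stack: [256]
STORE_FAST p → p=256. Stack: []
LOAD_FAST_LOAD_FAST a,a → push 15,15. Stack: [15, 15]
BINARY_OP - → 15 - 15 = 0. Stack: [0]
LOAD_FAST p → push 256. Stack: [0, 256]
BINARY_OP + → 0 + 256 = 256. Stack: [256]
STORE_FAST r → r=256. Stack: []
LOAD_FAST_LOAD_FAST a,a → push 15,15. Stack: [15, 15]
BINARY_OP - → 15 - 15 = 0. Stack: [0]
LOAD_CONST → push -9. Stack: [0, -9]
BINARY_OP | → 0 | -9 = -9. Stack: [-9]
STORE_FAST v → v=-9. Stack: []
LOAD_FAST v → push -9. Stack: [-9]
RETURN_VALUE → return -9.

-9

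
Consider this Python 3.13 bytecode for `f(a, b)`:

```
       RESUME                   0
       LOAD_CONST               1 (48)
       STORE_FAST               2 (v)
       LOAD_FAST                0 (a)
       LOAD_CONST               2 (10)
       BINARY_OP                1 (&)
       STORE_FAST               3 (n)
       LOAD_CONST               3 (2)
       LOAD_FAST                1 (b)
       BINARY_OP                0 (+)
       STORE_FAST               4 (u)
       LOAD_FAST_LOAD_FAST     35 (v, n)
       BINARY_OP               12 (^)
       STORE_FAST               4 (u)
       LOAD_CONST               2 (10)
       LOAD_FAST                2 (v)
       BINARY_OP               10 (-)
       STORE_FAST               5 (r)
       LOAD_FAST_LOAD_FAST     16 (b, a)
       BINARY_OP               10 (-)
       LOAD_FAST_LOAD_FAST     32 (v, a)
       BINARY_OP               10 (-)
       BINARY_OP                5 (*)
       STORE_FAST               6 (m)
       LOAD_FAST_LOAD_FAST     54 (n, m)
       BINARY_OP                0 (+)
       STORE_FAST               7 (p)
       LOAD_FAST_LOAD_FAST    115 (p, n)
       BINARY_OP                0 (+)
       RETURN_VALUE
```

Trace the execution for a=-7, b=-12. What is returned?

LOAD_CONST → push 48. Stack: [48]
STORE_FAST v → v=48. Stack: []
LOAD_FAST a → push -7. Stack: [-7]
LOAD_CONST → push 10. Stack: [-7, 10]
BINARY_OP & → -7 & 10 = 8. Stack: [8]
STORE_FAST n → n=8. Stack: []
LOAD_CONST → push 2. Stack: [2]
LOAD_FAST b → push -12. Stack: [2, -12]
BINARY_OP + → 2 + -12 = -10. Stack: [-10]
STORE_FAST u → u=-10. Stack: []
LOAD_FAST_LOAD_FAST v,n → push 48,8. Stack: [48, 8]
BINARY_OP ^ → 48 ^ 8 = 56. Stack: [56]
STORE_FAST u → u=56. Stack: []
LOAD_CONST → push 10. Stack: [10]
LOAD_FAST v → push 48. Stack: [10, 48]
BINARY_OP - → 10 - 48 = -38. Stack: [-38]
STORE_FAST r → r=-38. Stack: []
LOAD_FAST_LOAD_FAST b,a → push -12,-7. Stack: [-12, -7]
BINARY_OP - → -12 - -7 = -5. Stack: [-5]
LOAD_FAST_LOAD_FAST v,a → push 48,-7. Stack: [-5, 48, -7]
BINARY_OP - → 48 - -7 = 55. Stack: [-5, 55]
BINARY_OP * → -5 * 55 = -275. Stack: [-275]
STORE_FAST m → m=-275. Stack: []
LOAD_FAST_LOAD_FAST n,m → push 8,-275. Stack: [8, -275]
BINARY_OP + → 8 + -275 = -267. Stack: [-267]
STORE_FAST p → p=-267. Stack: []
LOAD_FAST_LOAD_FAST p,n → push -267,8. Stack: [-267, 8]
BINARY_OP + → -267 + 8 = -259. Stack: [-259]
RETURN_VALUE → return -259.

-259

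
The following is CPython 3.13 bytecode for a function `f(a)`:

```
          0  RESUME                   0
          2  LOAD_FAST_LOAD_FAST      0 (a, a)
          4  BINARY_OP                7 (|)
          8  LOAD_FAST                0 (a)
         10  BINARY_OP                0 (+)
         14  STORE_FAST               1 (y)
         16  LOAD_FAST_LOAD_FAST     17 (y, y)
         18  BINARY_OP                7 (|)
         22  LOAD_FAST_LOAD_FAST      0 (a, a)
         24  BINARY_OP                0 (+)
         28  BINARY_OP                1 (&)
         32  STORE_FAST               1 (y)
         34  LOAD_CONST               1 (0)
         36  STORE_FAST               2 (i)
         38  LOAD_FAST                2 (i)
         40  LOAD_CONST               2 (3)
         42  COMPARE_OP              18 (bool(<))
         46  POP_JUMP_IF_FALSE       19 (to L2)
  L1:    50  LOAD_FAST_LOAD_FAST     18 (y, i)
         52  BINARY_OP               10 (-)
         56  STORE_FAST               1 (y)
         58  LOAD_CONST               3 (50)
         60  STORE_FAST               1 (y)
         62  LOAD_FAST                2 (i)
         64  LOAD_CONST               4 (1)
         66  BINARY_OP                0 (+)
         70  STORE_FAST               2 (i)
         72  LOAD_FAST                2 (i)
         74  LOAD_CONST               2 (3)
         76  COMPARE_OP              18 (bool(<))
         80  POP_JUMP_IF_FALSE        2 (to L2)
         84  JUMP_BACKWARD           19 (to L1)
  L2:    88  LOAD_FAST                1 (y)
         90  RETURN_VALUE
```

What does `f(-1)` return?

LOAD_FAST_LOAD_FAST a,a → push -1,-1. Stack: [-1, -1]
BINARY_OP | → -1 | -1 = -1. Stack: [-1]
LOAD_FAST a → push -1. Stack: [-1, -1]
BINARY_OP + → -1 + -1 = -2. Stack: [-2]
STORE_FAST y → y=-2. Stack: []
LOAD_FAST_LOAD_FAST y,y → push -2,-2. Stack: [-2, -2]
BINARY_OP | → -2 | -2 = -2. Stack: [-2]
LOAD_FAST_LOAD_FAST a,a → push -1,-1. Stack: [-2, -1, -1]
BINARY_OP + → -1 + -1 = -2. Stack: [-2, -2]
BINARY_OP & → -2 & -2 = -2. Stack: [-2]
STORE_FAST y → y=-2. Stack: []
LOAD_CONST → push 0. Stack: [0]
STORE_FAST i → i=0. Stack: []
LOAD_FAST i → push 0. Stack: [0]
LOAD_CONST → push 3. Stack: [0, 3]
COMPARE_OP bool(<) → 0 vs 3 = True. Stack: [True]
POP_JUMP_IF_FALSE → pop True; no jump. Stack: []
LOAD_FAST_LOAD_FAST y,i → push -2,0. Stack: [-2, 0]
BINARY_OP - → -2 - 0 = -2. Stack: [-2]
STORE_FAST y → y=-2. Stack: []
LOAD_CONST → push 50. Stack: [50]
STORE_FAST y → y=50. Stack: []
LOAD_FAST i → push 0. Stack: [0]
LOAD_CONST → push 1. Stack: [0, 1]
BINARY_OP + → 0 + 1 = 1. Stack: [1]
STORE_FAST i → i=1. Stack: []
LOAD_FAST i → push 1. Stack: [1]
LOAD_CONST → push 3. Stack: [1, 3]
COMPARE_OP bool(<) → 1 vs 3 = True. Stack: [True]
POP_JUMP_IF_FALSE → pop True; no jump. Stack: []
LOAD_FAST_LOAD_FAST y,i → push 50,1. Stack: [50, 1]
BINARY_OP - → 50 - 1 = 49. Stack: [49]
STORE_FAST y → y=49. Stack: []
LOAD_CONST → push 50. Stack: [50]
STORE_FAST y → y=50. Stack: []
LOAD_FAST i → push 1. Stack: [1]
LOAD_CONST → push 1. Stack: [1, 1]
BINARY_OP + → 1 + 1 = 2. Stack: [2]
STORE_FAST i → i=2. Stack: []
LOAD_FAST i → push 2. Stack: [2]
LOAD_CONST → push 3. Stack: [2, 3]
COMPARE_OP bool(<) → 2 vs 3 = True. Stack: [True]
POP_JUMP_IF_FALSE → pop True; no jump. Stack: []
LOAD_FAST_LOAD_FAST y,i → push 50,2. Stack: [50, 2]
BINARY_OP - → 50 - 2 = 48. Stack: [48]
STORE_FAST y → y=48. Stack: []
LOAD_CONST → push 50. Stack: [50]
STORE_FAST y → y=50. Stack: []
LOAD_FAST i → push 2. Stack: [2]
LOAD_CONST → push 1. Stack: [2, 1]
BINARY_OP + → 2 + 1 = 3. Stack: [3]
STORE_FAST i → i=3. Stack: []
LOAD_FAST i → push 3. Stack: [3]
LOAD_CONST → push 3. Stack: [3, 3]
COMPARE_OP bool(<) → 3 vs 3 = False. Stack: [False]
POP_JUMP_IF_FALSE → pop False; jump. Stack: []
LOAD_FAST y → push 50. Stack: [50]
RETURN_VALUE → return 50.

50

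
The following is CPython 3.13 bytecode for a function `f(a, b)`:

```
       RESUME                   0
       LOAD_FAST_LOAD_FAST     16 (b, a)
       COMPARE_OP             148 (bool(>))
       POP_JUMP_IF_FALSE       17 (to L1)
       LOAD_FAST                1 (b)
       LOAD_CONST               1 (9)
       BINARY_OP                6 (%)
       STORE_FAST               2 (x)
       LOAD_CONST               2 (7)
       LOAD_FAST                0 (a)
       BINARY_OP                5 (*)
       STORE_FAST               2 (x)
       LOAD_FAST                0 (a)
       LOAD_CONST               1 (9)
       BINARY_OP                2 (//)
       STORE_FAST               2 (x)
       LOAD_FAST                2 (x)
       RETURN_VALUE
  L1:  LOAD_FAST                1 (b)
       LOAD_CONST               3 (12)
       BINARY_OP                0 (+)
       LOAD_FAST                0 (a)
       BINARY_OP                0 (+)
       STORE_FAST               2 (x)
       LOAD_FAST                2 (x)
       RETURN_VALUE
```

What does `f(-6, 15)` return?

LOAD_FAST_LOAD_FAST b,a → push 15,-6. Stack: [15, -6]
COMPARE_OP bool(>) → 15 vs -6 = True. Stack: [True]
POP_JUMP_IF_FALSE → pop True; no jump. Stack: []
LOAD_FAST b → push 15. Stack: [15]
LOAD_CONST → push 9. Stack: [15, 9]
BINARY_OP % → 15 % 9 = 6. Stack: [6]
STORE_FAST x → x=6. Stack: []
LOAD_CONST → push 7. Stack: [7]
LOAD_FAST a → push -6. Stack: [7, -6]
BINARY_OP * → 7 * -6 = -42. Stack: [-42]
STORE_FAST x → x=-42. Stack: []
LOAD_FAST a → push -6. Stack: [-6]
LOAD_CONST → push 9. Stack: [-6, 9]
BINARY_OP // → -6 // 9 = -1. Stack: [-1]
STORE_FAST x → x=-1. Stack: []
LOAD_FAST x → push -1. Stack: [-1]
RETURN_VALUE → return -1.

-1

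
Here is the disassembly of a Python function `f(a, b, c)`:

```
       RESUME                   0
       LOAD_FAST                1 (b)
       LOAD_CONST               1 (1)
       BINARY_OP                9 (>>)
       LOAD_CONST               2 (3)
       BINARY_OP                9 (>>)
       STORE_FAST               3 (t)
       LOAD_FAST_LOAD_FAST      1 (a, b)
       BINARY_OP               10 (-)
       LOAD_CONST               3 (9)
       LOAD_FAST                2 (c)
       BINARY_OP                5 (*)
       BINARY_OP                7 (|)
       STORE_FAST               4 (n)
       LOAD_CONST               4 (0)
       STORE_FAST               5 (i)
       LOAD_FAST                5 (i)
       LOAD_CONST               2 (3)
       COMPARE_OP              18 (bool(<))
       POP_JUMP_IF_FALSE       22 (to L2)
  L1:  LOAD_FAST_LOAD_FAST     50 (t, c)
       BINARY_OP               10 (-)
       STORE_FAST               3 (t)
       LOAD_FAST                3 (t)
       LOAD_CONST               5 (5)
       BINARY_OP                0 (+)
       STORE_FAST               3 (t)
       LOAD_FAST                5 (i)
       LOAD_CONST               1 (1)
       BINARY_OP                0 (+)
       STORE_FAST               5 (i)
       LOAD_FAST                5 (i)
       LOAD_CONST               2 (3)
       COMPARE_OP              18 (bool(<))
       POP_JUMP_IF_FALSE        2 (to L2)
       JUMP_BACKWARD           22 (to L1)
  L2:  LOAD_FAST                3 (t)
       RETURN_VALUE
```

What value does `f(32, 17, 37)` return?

-95

LOAD_FAST b → push 17
LOAD_CONST → push 1
BINARY_OP >> → 17 >> 1 = 8
LOAD_CONST → push 3
BINARY_OP >> → 8 >> 3 = 1
STORE_FAST t → t=1
LOAD_FAST_LOAD_FAST a,b → push 32,17
BINARY_OP - → 32 - 17 = 15
LOAD_CONST → push 9
LOAD_FAST c → push 37
BINARY_OP * → 9 * 37 = 333
BINARY_OP | → 15 | 333 = 335
STORE_FAST n → n=335
LOAD_CONST → push 0
STORE_FAST i → i=0
LOAD_FAST i → push 0
LOAD_CONST → push 3
COMPARE_OP bool(<) → 0 vs 3 = True
POP_JUMP_IF_FALSE → pop True; no jump
LOAD_FAST_LOAD_FAST t,c → push 1,37
BINARY_OP - → 1 - 37 = -36
STORE_FAST t → t=-36
LOAD_FAST t → push -36
LOAD_CONST → push 5
BINARY_OP + → -36 + 5 = -31
STORE_FAST t → t=-31
LOAD_FAST i → push 0
LOAD_CONST → push 1
BINARY_OP + → 0 + 1 = 1
STORE_FAST i → i=1
LOAD_FAST i → push 1
LOAD_CONST → push 3
COMPARE_OP bool(<) → 1 vs 3 = True
POP_JUMP_IF_FALSE → pop True; no jump
LOAD_FAST_LOAD_FAST t,c → push -31,37
BINARY_OP - → -31 - 37 = -68
STORE_FAST t → t=-68
LOAD_FAST t → push -68
LOAD_CONST → push 5
BINARY_OP + → -68 + 5 = -63
STORE_FAST t → t=-63
LOAD_FAST i → push 1
LOAD_CONST → push 1
BINARY_OP + → 1 + 1 = 2
STORE_FAST i → i=2
LOAD_FAST i → push 2
LOAD_CONST → push 3
COMPARE_OP bool(<) → 2 vs 3 = True
POP_JUMP_IF_FALSE → pop True; no jump
LOAD_FAST_LOAD_FAST t,c → push -63,37
BINARY_OP - → -63 - 37 = -100
STORE_FAST t → t=-100
LOAD_FAST t → push -100
LOAD_CONST → push 5
BINARY_OP + → -100 + 5 = -95
STORE_FAST t → t=-95
LOAD_FAST i → push 2
LOAD_CONST → push 1
BINARY_OP + → 2 + 1 = 3
STORE_FAST i → i=3
LOAD_FAST i → push 3
LOAD_CONST → push 3
COMPARE_OP bool(<) → 3 vs 3 = False
POP_JUMP_IF_FALSE → pop False; jump
LOAD_FAST t → push -95
RETURN_VALUE → return -95.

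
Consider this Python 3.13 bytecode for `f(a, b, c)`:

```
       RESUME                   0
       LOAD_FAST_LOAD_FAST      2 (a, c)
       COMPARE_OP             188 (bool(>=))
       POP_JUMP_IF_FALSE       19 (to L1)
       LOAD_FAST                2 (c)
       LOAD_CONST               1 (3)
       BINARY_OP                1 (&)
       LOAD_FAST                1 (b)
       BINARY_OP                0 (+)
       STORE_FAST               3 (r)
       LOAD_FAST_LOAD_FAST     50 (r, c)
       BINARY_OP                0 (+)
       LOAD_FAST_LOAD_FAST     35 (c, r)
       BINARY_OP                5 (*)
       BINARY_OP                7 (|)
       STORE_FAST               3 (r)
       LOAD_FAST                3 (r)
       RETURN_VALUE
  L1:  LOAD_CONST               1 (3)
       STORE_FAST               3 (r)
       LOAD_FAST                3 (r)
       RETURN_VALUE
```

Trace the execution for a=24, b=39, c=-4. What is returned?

LOAD_FAST_LOAD_FAST a,c → push 24,-4. Stack: [24, -4]
COMPARE_OP bool(>=) → 24 vs -4 = True. Stack: [True]
POP_JUMP_IF_FALSE → pop True; no jump. Stack: []
LOAD_FAST c → push -4. Stack: [-4]
LOAD_CONST → push 3. Stack: [-4, 3]
BINARY_OP & → -4 & 3 = 0. Stack: [0]
LOAD_FAST b → push 39. Stack: [0, 39]
BINARY_OP + → 0 + 39 = 39. Stack: [39]
STORE_FAST r → r=39. Stack: []
LOAD_FAST_LOAD_FAST r,c → push 39,-4. Stack: [39, -4]
BINARY_OP + → 39 + -4 = 35. Stack: [35]
LOAD_FAST_LOAD_FAST c,r → push -4,39. Stack: [35, -4, 39]
BINARY_OP * → -4 * 39 = -156. Stack: [35, -156]
BINARY_OP | → 35 | -156 = -153. Stack: [-153]
STORE_FAST r → r=-153. Stack: []
LOAD_FAST r → push -153. Stack: [-153]
RETURN_VALUE → return -153.

-153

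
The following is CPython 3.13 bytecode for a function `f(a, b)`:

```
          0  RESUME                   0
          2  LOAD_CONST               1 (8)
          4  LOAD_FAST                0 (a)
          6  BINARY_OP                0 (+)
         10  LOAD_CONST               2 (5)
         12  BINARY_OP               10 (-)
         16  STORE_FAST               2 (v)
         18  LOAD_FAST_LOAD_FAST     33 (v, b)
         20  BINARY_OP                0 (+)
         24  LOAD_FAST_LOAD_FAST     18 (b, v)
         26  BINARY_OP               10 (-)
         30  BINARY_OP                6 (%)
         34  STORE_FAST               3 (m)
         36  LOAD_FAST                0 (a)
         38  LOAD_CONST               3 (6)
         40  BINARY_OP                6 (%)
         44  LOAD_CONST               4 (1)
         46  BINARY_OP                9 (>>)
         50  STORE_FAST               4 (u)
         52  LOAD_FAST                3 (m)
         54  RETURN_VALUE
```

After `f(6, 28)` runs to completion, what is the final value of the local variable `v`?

9

LOAD_CONST → push 8. Stack: [8]
LOAD_FAST a → push 6. Stack: [8, 6]
BINARY_OP + → 8 + 6 = 14. Stack: [14]
LOAD_CONST → push 5. Stack: [14, 5]
BINARY_OP - → 14 - 5 = 9. Stack: [9]
STORE_FAST v → v=9. Stack: []
LOAD_FAST_LOAD_FAST v,b → push 9,28. Stack: [9, 28]
BINARY_OP + → 9 + 28 = 37. Stack: [37]
LOAD_FAST_LOAD_FAST b,v → push 28,9. Stack: [37, 28, 9]
BINARY_OP - → 28 - 9 = 19. Stack: [37, 19]
BINARY_OP % → 37 % 19 = 18. Stack: [18]
STORE_FAST m → m=18. Stack: []
LOAD_FAST a → push 6. Stack: [6]
LOAD_CONST → push 6. Stack: [6, 6]
BINARY_OP % → 6 % 6 = 0. Stack: [0]
LOAD_CONST → push 1. Stack: [0, 1]
BINARY_OP >> → 0 >> 1 = 0. Stack: [0]
STORE_FAST u → u=0. Stack: []
LOAD_FAST m → push 18. Stack: [18]
RETURN_VALUE → return 18.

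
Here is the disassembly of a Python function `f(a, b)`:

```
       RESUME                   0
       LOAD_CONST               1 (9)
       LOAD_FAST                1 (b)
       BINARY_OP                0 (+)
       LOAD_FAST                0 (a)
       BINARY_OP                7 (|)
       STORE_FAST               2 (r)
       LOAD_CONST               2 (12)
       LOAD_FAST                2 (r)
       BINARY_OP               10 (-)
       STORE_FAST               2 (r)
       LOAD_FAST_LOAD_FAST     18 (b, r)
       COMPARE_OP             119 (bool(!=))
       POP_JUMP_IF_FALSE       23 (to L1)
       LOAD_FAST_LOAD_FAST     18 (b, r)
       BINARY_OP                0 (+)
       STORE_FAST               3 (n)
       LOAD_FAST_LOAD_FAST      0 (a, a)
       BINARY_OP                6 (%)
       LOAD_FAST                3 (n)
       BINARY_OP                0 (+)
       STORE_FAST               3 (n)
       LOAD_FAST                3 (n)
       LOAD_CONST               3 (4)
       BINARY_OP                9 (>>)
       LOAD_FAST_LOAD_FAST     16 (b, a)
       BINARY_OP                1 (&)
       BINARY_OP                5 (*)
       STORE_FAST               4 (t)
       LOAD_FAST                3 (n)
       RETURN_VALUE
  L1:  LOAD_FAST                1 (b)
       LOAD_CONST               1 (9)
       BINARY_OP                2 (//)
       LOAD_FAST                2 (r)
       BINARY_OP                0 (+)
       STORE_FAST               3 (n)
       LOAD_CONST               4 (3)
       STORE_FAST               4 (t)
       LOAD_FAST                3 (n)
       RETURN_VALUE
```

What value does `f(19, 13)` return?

LOAD_CONST → push 9. Stack: [9]
LOAD_FAST b → push 13. Stack: [9, 13]
BINARY_OP + → 9 + 13 = 22. Stack: [22]
LOAD_FAST a → push 19. Stack: [22, 19]
BINARY_OP | → 22 | 19 = 23. Stack: [23]
STORE_FAST r → r=23. Stack: []
LOAD_CONST → push 12. Stack: [12]
LOAD_FAST r → push 23. Stack: [12, 23]
BINARY_OP - → 12 - 23 = -11. Stack: [-11]
STORE_FAST r → r=-11. Stack: []
LOAD_FAST_LOAD_FAST b,r → push 13,-11. Stack: [13, -11]
COMPARE_OP bool(!=) → 13 vs -11 = True. Stack: [True]
POP_JUMP_IF_FALSE → pop True; no jump. Stack: []
LOAD_FAST_LOAD_FAST b,r → push 13,-11. Stack: [13, -11]
BINARY_OP + → 13 + -11 = 2. Stack: [2]
STORE_FAST n → n=2. Stack: []
LOAD_FAST_LOAD_FAST a,a → push 19,19. Stack: [19, 19]
BINARY_OP % → 19 % 19 = 0. Stack: [0]
LOAD_FAST n → push 2. Stack: [0, 2]
BINARY_OP + → 0 + 2 = 2. Stack: [2]
STORE_FAST n → n=2. Stack: []
LOAD_FAST n → push 2. Stack: [2]
LOAD_CONST → push 4. Stack: [2, 4]
BINARY_OP >> → 2 >> 4 = 0. Stack: [0]
LOAD_FAST_LOAD_FAST b,a → push 13,19. Stack: [0, 13, 19]
BINARY_OP & → 13 & 19 = 1. Stack: [0, 1]
BINARY_OP * → 0 * 1 = 0. Stack: [0]
STORE_FAST t → t=0. Stack: []
LOAD_FAST n → push 2. Stack: [2]
RETURN_VALUE → return 2.

2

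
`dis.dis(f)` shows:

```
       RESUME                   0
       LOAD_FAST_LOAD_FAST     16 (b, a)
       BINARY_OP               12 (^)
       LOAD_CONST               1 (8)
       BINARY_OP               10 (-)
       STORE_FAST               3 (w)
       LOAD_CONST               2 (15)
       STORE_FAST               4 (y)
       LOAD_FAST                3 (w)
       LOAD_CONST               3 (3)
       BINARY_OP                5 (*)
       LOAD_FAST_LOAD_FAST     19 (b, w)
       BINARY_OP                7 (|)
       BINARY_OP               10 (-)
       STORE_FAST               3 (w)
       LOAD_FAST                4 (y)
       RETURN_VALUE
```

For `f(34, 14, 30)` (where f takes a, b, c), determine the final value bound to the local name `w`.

62

LOAD_FAST_LOAD_FAST b,a → push 14,34. Stack: [14, 34]
BINARY_OP ^ → 14 ^ 34 = 44. Stack: [44]
LOAD_CONST → push 8. Stack: [44, 8]
BINARY_OP - → 44 - 8 = 36. Stack: [36]
STORE_FAST w → w=36. Stack: []
LOAD_CONST → push 15. Stack: [15]
STORE_FAST y → y=15. Stack: []
LOAD_FAST w → push 36. Stack: [36]
LOAD_CONST → push 3. Stack: [36, 3]
BINARY_OP * → 36 * 3 = 108. Stack: [108]
LOAD_FAST_LOAD_FAST b,w → push 14,36. Stack: [108, 14, 36]
BINARY_OP | → 14 | 36 = 46. Stack: [108, 46]
BINARY_OP - → 108 - 46 = 62. Stack: [62]
STORE_FAST w → w=62. Stack: []
LOAD_FAST y → push 15. Stack: [15]
RETURN_VALUE → return 15.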